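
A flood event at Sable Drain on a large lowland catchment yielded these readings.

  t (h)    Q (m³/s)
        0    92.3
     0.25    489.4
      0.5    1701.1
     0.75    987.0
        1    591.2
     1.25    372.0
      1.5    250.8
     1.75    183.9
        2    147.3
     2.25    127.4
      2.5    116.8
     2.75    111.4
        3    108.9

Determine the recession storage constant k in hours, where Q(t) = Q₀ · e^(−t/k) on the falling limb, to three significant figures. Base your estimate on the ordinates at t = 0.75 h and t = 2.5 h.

k ≈ 0.820 h

On the falling limb, Q drops from 987.0 to 116.8 m³/s between t = 0.75 h and t = 2.5 h (Δt = 1.75 h).
k = −Δt / ln(Q₂/Q₁) = −1.75 / ln(116.8/987.0) = 0.820 h.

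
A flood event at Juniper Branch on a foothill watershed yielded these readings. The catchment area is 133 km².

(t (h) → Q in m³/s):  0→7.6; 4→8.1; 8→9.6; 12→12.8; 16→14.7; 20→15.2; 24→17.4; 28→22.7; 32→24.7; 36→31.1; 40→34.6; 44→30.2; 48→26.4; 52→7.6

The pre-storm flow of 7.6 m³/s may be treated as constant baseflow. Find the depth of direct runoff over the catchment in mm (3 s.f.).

Direct runoff: 0.0, 0.5, 2.0, 5.2, 7.1, 7.6, 9.8, 15.1, 17.1, 23.5, 27.0, 22.6, 18.8, 0.0 m³/s; ΣQ_DR = 156.3 m³/s.
V = ΣQ_DR · Δt = 156.3 × 14400 s = 2.251 × 10^6 m³.
Over A = 133 km², depth = V / A = 16.9 mm.

d ≈ 16.9 mm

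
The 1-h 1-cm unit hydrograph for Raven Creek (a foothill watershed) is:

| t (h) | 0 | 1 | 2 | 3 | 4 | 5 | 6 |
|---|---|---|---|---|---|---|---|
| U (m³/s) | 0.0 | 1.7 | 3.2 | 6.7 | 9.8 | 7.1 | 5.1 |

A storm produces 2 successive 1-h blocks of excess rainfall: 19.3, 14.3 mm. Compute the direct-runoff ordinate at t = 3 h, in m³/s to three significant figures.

Q ≈ 17.5 m³/s

By discrete convolution, Q_j = Σ (P_i / 10 mm) · U_{j−i}.
At t = 3 h (j=3): Q = (19.3/10)·6.7 + (14.3/10)·3.2 = 17.5 m³/s.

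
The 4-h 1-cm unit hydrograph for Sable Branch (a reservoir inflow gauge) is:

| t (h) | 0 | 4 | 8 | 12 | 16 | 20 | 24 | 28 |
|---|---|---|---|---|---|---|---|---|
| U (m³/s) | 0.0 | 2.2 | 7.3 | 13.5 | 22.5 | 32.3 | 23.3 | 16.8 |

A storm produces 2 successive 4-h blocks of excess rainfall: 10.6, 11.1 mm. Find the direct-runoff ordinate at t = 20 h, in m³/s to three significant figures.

By discrete convolution, Q_j = Σ (P_i / 10 mm) · U_{j−i}.
At t = 20 h (j=5): Q = (10.6/10)·32.3 + (11.1/10)·22.5 = 59.2 m³/s.

Q ≈ 59.2 m³/s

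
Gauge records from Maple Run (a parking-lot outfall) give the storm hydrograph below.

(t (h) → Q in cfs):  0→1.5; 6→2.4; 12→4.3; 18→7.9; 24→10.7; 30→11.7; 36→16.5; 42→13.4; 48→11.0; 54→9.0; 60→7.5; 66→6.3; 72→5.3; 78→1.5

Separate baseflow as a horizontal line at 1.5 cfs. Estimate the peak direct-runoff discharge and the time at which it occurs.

Q_p = 15.0 cfs at t = 36 h

Subtracting baseflow gives direct-runoff ordinates: 0.0, 0.9, 2.8, 6.4, 9.2, 10.2, 15.0, 11.9, 9.5, 7.5, 6.0, 4.8, 3.8, 0.0 cfs.
The maximum is 15.0 cfs, occurring at the reading for t = 36 h.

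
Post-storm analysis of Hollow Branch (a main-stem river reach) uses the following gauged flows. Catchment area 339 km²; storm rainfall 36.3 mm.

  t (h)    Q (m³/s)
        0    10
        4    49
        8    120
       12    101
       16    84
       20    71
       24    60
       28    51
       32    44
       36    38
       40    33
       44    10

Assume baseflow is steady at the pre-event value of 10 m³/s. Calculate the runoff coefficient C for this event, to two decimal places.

C ≈ 0.64

ΣQ_DR = 551.0 m³/s; V = ΣQ_DR·Δt = 7.934 × 10^6 m³.
Runoff depth d = V / A = 23.41 mm.
C = d / P = 23.41 / 36.3 = 0.64.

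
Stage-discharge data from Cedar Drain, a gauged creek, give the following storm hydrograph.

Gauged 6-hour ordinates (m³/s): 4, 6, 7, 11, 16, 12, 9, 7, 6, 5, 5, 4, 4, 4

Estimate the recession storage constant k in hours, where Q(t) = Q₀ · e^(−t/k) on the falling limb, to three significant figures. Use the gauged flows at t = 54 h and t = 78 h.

k ≈ 108 h

On the falling limb, Q drops from 5 to 4 m³/s between t = 54 h and t = 78 h (Δt = 24 h).
k = −Δt / ln(Q₂/Q₁) = −24 / ln(4/5) = 108 h.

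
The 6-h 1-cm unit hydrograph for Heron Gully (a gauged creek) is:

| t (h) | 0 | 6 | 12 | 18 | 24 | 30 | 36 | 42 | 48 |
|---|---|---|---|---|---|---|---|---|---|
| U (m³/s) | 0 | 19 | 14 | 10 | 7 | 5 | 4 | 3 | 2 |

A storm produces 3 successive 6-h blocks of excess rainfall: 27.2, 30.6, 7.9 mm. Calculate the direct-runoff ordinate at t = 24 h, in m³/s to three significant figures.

Q ≈ 60.7 m³/s

By discrete convolution, Q_j = Σ (P_i / 10 mm) · U_{j−i}.
At t = 24 h (j=4): Q = (27.2/10)·7 + (30.6/10)·10 + (7.9/10)·14 = 60.7 m³/s.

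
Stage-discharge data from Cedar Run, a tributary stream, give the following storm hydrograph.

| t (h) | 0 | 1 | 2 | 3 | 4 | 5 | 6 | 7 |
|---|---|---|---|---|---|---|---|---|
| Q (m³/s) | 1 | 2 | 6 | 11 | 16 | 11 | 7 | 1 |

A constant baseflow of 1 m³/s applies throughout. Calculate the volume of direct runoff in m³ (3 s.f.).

Direct-runoff ordinates (Q − Q_b): 0.0, 1.0, 5.0, 10.0, 15.0, 10.0, 6.0, 0.0 m³/s.
ΣQ_DR = 47.00 m³/s.
With Δt = 1 h = 3600 s, V = ΣQ_DR · Δt = 47.00 × 3600 = 1.69 × 10^5 m³.

V ≈ 1.69 × 10^5 m³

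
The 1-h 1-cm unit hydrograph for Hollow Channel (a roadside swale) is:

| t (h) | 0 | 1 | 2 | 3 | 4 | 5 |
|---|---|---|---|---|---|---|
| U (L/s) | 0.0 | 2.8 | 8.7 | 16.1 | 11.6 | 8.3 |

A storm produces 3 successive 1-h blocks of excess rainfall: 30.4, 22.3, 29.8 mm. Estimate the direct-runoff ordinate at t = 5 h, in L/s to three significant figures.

Q ≈ 99.1 L/s

By discrete convolution, Q_j = Σ (P_i / 10 mm) · U_{j−i}.
At t = 5 h (j=5): Q = (30.4/10)·8.3 + (22.3/10)·11.6 + (29.8/10)·16.1 = 99.1 L/s.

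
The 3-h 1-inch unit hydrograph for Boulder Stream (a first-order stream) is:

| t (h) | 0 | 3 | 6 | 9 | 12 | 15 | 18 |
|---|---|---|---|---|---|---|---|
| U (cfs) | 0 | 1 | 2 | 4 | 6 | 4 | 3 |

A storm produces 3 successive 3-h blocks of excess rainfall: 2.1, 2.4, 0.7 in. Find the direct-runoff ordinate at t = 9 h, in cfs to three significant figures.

Q ≈ 13.9 cfs

By discrete convolution, Q_j = Σ (P_i / 1 in) · U_{j−i}.
At t = 9 h (j=3): Q = (2.1/1)·4 + (2.4/1)·2 + (0.7/1)·1 = 13.9 cfs.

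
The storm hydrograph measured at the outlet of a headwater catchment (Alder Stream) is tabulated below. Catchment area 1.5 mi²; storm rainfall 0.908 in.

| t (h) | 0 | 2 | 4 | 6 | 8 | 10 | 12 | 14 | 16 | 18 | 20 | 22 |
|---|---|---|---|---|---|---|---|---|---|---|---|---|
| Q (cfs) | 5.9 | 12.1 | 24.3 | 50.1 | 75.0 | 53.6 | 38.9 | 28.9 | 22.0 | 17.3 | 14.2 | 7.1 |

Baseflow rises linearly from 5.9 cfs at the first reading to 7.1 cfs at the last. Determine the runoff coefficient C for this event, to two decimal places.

C ≈ 0.62

ΣQ_DR = 271.4 cfs; V = ΣQ_DR·Δt = 1.954 × 10^6 ft³.
Runoff depth d = V / A = 0.5607 in.
C = d / P = 0.5607 / 0.908 = 0.62.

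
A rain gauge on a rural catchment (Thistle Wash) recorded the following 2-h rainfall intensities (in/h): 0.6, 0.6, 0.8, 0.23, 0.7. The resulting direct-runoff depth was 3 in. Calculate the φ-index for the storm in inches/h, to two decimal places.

φ ≈ 0.30 in/h

Only the 4 blocks with intensity above φ contribute runoff: 0.6, 0.6, 0.8, 0.7 in/h.
Σ(I−φ)·Δt = d  ⇒  (0.6+0.6+0.8+0.7 − 4φ)·2 = 3
φ = (2.700 − 3/2) / 4 = 0.30 in/h.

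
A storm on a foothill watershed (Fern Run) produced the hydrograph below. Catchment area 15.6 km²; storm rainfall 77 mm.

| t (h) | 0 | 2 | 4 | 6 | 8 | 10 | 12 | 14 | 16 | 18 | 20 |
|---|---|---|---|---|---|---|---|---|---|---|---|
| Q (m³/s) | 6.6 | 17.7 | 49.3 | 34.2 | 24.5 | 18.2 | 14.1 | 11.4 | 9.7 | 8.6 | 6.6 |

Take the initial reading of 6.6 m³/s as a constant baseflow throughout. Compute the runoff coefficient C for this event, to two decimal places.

ΣQ_DR = 128.3 m³/s; V = ΣQ_DR·Δt = 9.238 × 10^5 m³.
Runoff depth d = V / A = 59.22 mm.
C = d / P = 59.22 / 77 = 0.77.

C ≈ 0.77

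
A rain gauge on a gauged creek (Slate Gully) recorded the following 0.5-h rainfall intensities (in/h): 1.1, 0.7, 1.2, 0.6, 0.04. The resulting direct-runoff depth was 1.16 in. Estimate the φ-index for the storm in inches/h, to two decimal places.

φ ≈ 0.32 in/h

Only the 4 blocks with intensity above φ contribute runoff: 1.1, 0.7, 1.2, 0.6 in/h.
Σ(I−φ)·Δt = d  ⇒  (1.1+0.7+1.2+0.6 − 4φ)·0.5 = 1.16
φ = (3.600 − 1.16/0.5) / 4 = 0.32 in/h.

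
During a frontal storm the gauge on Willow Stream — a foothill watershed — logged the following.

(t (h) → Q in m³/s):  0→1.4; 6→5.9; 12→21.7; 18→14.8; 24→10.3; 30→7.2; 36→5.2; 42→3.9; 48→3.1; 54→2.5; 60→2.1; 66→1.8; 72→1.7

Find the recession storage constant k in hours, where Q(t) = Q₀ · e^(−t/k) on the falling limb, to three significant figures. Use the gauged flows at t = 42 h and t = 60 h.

On the falling limb, Q drops from 3.9 to 2.1 m³/s between t = 42 h and t = 60 h (Δt = 18 h).
k = −Δt / ln(Q₂/Q₁) = −18 / ln(2.1/3.9) = 29.1 h.

k ≈ 29.1 h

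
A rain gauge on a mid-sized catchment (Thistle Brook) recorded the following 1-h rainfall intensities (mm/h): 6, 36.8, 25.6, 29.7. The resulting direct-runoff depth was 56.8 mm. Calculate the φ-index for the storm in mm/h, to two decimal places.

φ ≈ 11.77 mm/h

Only the 3 blocks with intensity above φ contribute runoff: 36.8, 25.6, 29.7 mm/h.
Σ(I−φ)·Δt = d  ⇒  (36.8+25.6+29.7 − 3φ)·1 = 56.8
φ = (92.10 − 56.8/1) / 3 = 11.77 mm/h.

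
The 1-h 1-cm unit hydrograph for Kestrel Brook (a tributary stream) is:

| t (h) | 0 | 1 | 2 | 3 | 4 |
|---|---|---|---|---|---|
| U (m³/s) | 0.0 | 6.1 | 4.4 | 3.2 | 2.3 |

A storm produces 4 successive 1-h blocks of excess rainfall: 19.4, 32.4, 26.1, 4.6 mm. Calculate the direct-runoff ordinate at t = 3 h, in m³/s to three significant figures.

By discrete convolution, Q_j = Σ (P_i / 10 mm) · U_{j−i}.
At t = 3 h (j=3): Q = (19.4/10)·3.2 + (32.4/10)·4.4 + (26.1/10)·6.1 + (4.6/10)·0.0 = 36.4 m³/s.

Q ≈ 36.4 m³/s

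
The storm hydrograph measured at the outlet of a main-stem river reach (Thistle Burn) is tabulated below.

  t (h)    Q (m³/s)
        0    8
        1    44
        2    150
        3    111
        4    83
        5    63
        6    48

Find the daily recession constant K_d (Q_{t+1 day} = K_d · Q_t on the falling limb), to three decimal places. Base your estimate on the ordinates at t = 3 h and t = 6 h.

K_d ≈ 0.001

Between t = 3 h and t = 6 h the flow falls from 111 to 48 m³/s over 3×1 h = 3 h.
Per-interval ratio K = (48/111)^(1/3) = 0.7562; K_d = K^(24/1) = 0.001.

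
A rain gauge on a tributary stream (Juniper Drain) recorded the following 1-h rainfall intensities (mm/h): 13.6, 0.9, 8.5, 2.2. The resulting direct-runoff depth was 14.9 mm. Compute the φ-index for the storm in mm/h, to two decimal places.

φ ≈ 3.60 mm/h

Only the 2 blocks with intensity above φ contribute runoff: 13.6, 8.5 mm/h.
Σ(I−φ)·Δt = d  ⇒  (13.6+8.5 − 2φ)·1 = 14.9
φ = (22.10 − 14.9/1) / 2 = 3.60 mm/h.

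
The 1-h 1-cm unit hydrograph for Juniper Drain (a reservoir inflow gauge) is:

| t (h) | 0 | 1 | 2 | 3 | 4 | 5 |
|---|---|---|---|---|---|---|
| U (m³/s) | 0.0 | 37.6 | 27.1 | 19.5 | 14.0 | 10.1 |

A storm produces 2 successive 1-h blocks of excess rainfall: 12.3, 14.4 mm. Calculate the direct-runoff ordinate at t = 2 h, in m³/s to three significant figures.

Q ≈ 87.5 m³/s

By discrete convolution, Q_j = Σ (P_i / 10 mm) · U_{j−i}.
At t = 2 h (j=2): Q = (12.3/10)·27.1 + (14.4/10)·37.6 = 87.5 m³/s.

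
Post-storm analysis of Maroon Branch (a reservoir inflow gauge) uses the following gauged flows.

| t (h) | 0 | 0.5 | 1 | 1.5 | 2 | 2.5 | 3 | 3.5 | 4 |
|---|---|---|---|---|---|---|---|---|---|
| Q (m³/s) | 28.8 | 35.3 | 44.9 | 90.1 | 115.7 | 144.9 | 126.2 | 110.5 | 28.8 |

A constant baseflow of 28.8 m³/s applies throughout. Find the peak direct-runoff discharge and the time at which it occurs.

Q_p = 116.1 m³/s at t = 2.5 h

Subtracting baseflow gives direct-runoff ordinates: 0.0, 6.5, 16.1, 61.3, 86.9, 116.1, 97.4, 81.7, 0.0 m³/s.
The maximum is 116.1 m³/s, occurring at the reading for t = 2.5 h.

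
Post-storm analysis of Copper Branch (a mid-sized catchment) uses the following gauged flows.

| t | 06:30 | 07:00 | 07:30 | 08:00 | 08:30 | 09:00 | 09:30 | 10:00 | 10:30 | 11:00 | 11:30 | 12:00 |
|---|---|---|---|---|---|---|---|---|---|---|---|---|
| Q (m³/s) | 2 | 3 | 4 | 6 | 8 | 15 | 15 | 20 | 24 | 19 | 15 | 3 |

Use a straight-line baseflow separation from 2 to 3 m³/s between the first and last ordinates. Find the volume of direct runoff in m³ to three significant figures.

V ≈ 1.87 × 10^5 m³

Direct-runoff ordinates (Q − Q_b): 0.00, 0.91, 1.82, 3.73, 5.64, 12.55, 12.45, 17.36, 21.27, 16.18, 12.09, 0.00 m³/s.
ΣQ_DR = 104.0 m³/s.
With Δt = 0.5 h = 1800 s, V = ΣQ_DR · Δt = 104.0 × 1800 = 1.87 × 10^5 m³.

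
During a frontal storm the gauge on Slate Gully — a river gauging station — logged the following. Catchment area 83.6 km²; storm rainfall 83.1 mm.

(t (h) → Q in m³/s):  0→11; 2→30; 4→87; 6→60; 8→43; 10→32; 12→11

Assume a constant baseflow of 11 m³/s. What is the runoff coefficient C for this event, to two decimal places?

C ≈ 0.20

ΣQ_DR = 197.0 m³/s; V = ΣQ_DR·Δt = 1.418 × 10^6 m³.
Runoff depth d = V / A = 16.97 mm.
C = d / P = 16.97 / 83.1 = 0.20.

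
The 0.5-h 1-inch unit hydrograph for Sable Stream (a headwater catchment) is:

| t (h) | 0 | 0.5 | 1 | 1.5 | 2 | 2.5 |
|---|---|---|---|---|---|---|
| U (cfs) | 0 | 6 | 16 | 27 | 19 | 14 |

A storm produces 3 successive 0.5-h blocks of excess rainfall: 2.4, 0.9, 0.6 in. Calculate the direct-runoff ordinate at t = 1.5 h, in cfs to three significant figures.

Q ≈ 82.8 cfs

By discrete convolution, Q_j = Σ (P_i / 1 in) · U_{j−i}.
At t = 1.5 h (j=3): Q = (2.4/1)·27 + (0.9/1)·16 + (0.6/1)·6 = 82.8 cfs.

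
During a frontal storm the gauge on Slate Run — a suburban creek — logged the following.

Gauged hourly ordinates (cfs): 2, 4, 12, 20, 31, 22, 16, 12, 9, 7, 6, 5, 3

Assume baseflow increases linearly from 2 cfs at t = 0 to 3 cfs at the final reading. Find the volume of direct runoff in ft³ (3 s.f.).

V ≈ 4.19 × 10^5 ft³

Direct-runoff ordinates (Q − Q_b): 0.00, 1.92, 9.83, 17.75, 28.67, 19.58, 13.50, 9.42, 6.33, 4.25, 3.17, 2.08, 0.00 cfs.
ΣQ_DR = 116.5 cfs.
With Δt = 1 h = 3600 s, V = ΣQ_DR · Δt = 116.5 × 3600 = 4.19 × 10^5 ft³.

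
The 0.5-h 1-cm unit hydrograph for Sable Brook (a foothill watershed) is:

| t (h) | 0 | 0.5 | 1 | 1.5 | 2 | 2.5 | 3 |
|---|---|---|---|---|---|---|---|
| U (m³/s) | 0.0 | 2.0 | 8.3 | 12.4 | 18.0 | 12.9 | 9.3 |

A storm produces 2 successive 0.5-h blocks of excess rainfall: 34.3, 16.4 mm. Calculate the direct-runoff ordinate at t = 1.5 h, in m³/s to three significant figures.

By discrete convolution, Q_j = Σ (P_i / 10 mm) · U_{j−i}.
At t = 1.5 h (j=3): Q = (34.3/10)·12.4 + (16.4/10)·8.3 = 56.1 m³/s.

Q ≈ 56.1 m³/s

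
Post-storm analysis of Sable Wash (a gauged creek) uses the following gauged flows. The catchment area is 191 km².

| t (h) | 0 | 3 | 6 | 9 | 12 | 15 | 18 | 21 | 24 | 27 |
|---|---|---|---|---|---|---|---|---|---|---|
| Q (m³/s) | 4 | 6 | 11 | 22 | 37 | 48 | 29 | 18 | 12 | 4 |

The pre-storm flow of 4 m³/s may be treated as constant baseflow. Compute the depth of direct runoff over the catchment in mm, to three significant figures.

d ≈ 8.54 mm

Direct runoff: 0.0, 2.0, 7.0, 18.0, 33.0, 44.0, 25.0, 14.0, 8.0, 0.0 m³/s; ΣQ_DR = 151.0 m³/s.
V = ΣQ_DR · Δt = 151.0 × 10800 s = 1.631 × 10^6 m³.
Over A = 191 km², depth = V / A = 8.54 mm.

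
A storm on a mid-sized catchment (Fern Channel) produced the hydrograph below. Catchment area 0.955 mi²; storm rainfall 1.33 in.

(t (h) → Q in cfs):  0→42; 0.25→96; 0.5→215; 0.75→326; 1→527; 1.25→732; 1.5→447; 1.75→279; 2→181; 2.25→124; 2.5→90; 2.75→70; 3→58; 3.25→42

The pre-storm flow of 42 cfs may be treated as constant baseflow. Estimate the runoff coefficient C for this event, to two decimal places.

C ≈ 0.81

ΣQ_DR = 2641 cfs; V = ΣQ_DR·Δt = 2.377 × 10^6 ft³.
Runoff depth d = V / A = 1.071 in.
C = d / P = 1.071 / 1.33 = 0.81.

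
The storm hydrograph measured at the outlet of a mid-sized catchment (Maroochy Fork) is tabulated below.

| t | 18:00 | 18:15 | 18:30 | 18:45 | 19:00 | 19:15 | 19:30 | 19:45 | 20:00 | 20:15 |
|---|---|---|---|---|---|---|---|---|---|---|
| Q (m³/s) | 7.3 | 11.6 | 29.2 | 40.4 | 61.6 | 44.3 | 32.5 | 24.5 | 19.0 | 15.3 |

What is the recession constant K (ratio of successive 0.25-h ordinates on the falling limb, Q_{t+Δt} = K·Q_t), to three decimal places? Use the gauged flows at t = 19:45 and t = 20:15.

Using the recession-limb readings at t = 19:45 and t = 20:15: Q falls from 24.5 to 15.3 m³/s over 2 intervals.
K = (Q₂/Q₁)^(1/2) = (15.3/24.5)^(1/2) = 0.790.

K ≈ 0.790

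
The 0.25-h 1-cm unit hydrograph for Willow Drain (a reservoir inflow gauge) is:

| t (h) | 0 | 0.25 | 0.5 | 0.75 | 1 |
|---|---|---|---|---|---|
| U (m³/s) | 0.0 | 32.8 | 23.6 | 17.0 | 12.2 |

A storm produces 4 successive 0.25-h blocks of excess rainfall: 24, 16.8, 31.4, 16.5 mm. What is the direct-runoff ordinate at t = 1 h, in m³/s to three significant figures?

By discrete convolution, Q_j = Σ (P_i / 10 mm) · U_{j−i}.
At t = 1 h (j=4): Q = (24/10)·12.2 + (16.8/10)·17.0 + (31.4/10)·23.6 + (16.5/10)·32.8 = 186 m³/s.

Q ≈ 186 m³/s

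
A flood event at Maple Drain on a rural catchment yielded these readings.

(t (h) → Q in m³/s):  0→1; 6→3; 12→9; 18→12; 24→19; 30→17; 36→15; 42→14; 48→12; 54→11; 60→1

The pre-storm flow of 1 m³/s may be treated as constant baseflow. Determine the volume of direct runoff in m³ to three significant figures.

V ≈ 2.22 × 10^6 m³

Direct-runoff ordinates (Q − Q_b): 0.0, 2.0, 8.0, 11.0, 18.0, 16.0, 14.0, 13.0, 11.0, 10.0, 0.0 m³/s.
ΣQ_DR = 103.0 m³/s.
With Δt = 6 h = 21600 s, V = ΣQ_DR · Δt = 103.0 × 21600 = 2.22 × 10^6 m³.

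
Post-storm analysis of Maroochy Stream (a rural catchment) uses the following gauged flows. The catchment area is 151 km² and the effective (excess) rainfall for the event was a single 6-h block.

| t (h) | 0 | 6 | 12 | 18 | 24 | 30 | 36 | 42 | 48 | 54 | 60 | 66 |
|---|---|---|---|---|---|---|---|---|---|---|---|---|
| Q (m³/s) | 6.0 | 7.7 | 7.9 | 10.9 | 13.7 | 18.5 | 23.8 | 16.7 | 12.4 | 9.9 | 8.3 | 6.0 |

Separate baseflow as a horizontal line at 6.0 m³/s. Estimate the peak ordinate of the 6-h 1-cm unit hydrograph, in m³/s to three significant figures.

U_p ≈ 17.8 m³/s

Direct runoff: 0.0, 1.7, 1.9, 4.9, 7.7, 12.5, 17.8, 10.7, 6.4, 3.9, 2.3, 0.0 m³/s; ΣQ_DR = 69.80 m³/s, peak = 17.8 m³/s.
Runoff depth d = ΣQ_DR·Δt / A = 69.80 × 21600 / (151 km²) = 9.985 mm.
The 1-cm UH is the DRH scaled by (10 mm)/d, so U_p = 17.8 × 10/9.985 = 17.8 m³/s.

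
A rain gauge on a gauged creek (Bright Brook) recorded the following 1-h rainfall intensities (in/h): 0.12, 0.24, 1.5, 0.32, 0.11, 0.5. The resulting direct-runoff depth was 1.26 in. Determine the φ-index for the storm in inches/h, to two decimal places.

Only the 2 blocks with intensity above φ contribute runoff: 1.5, 0.5 in/h.
Σ(I−φ)·Δt = d  ⇒  (1.5+0.5 − 2φ)·1 = 1.26
φ = (2.000 − 1.26/1) / 2 = 0.37 in/h.

φ ≈ 0.37 in/h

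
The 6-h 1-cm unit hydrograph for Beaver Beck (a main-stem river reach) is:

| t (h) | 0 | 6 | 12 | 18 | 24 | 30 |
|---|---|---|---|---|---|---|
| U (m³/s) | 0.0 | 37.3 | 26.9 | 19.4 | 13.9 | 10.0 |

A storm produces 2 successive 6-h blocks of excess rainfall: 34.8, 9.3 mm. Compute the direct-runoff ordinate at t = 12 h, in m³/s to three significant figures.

Q ≈ 128 m³/s

By discrete convolution, Q_j = Σ (P_i / 10 mm) · U_{j−i}.
At t = 12 h (j=2): Q = (34.8/10)·26.9 + (9.3/10)·37.3 = 128 m³/s.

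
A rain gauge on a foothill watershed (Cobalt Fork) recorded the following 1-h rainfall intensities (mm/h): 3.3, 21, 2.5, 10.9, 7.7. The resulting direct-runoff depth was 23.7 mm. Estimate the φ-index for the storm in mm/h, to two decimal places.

Only the 3 blocks with intensity above φ contribute runoff: 21, 10.9, 7.7 mm/h.
Σ(I−φ)·Δt = d  ⇒  (21+10.9+7.7 − 3φ)·1 = 23.7
φ = (39.60 − 23.7/1) / 3 = 5.30 mm/h.

φ ≈ 5.30 mm/h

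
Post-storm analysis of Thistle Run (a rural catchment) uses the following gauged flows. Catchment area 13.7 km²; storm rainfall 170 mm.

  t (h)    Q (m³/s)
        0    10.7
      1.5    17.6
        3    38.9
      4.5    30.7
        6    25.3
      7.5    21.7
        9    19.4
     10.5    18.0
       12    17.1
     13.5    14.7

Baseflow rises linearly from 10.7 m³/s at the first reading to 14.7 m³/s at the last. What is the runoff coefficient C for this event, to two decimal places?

ΣQ_DR = 87.10 m³/s; V = ΣQ_DR·Δt = 4.703 × 10^5 m³.
Runoff depth d = V / A = 34.33 mm.
C = d / P = 34.33 / 170 = 0.20.

C ≈ 0.20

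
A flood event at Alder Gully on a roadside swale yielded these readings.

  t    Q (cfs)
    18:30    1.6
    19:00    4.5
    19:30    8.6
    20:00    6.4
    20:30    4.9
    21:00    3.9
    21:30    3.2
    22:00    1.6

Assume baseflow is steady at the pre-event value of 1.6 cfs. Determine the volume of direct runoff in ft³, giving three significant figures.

Direct-runoff ordinates (Q − Q_b): 0.0, 2.9, 7.0, 4.8, 3.3, 2.3, 1.6, 0.0 cfs.
ΣQ_DR = 21.90 cfs.
With Δt = 0.5 h = 1800 s, V = ΣQ_DR · Δt = 21.90 × 1800 = 39400 ft³.

V ≈ 39400 ft³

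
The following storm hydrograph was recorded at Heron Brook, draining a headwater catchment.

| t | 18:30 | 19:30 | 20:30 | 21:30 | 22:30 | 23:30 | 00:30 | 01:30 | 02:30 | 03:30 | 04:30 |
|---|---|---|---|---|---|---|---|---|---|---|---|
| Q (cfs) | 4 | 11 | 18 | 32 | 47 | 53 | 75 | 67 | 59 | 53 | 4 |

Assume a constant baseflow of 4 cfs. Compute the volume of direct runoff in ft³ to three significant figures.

Direct-runoff ordinates (Q − Q_b): 0.0, 7.0, 14.0, 28.0, 43.0, 49.0, 71.0, 63.0, 55.0, 49.0, 0.0 cfs.
ΣQ_DR = 379.0 cfs.
With Δt = 1 h = 3600 s, V = ΣQ_DR · Δt = 379.0 × 3600 = 1.36 × 10^6 ft³.

V ≈ 1.36 × 10^6 ft³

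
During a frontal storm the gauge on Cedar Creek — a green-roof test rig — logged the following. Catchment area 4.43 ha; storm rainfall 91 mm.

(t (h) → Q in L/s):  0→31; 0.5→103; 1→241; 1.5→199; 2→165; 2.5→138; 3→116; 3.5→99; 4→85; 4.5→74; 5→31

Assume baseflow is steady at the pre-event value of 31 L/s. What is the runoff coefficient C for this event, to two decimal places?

ΣQ_DR = 941.0 L/s; V = ΣQ_DR·Δt = 1.694 × 10^6 L.
Runoff depth d = V / A = 38.23 mm.
C = d / P = 38.23 / 91 = 0.42.

C ≈ 0.42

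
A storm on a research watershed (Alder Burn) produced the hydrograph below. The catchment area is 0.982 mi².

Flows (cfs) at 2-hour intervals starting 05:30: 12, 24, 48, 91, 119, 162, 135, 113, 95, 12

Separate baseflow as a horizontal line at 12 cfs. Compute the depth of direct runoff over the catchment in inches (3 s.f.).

d ≈ 2.18 in

Direct runoff: 0.0, 12.0, 36.0, 79.0, 107.0, 150.0, 123.0, 101.0, 83.0, 0.0 cfs; ΣQ_DR = 691.0 cfs.
V = ΣQ_DR · Δt = 691.0 × 7200 s = 4.975 × 10^6 ft³.
Over A = 0.982 mi², depth = V / A = 2.18 in.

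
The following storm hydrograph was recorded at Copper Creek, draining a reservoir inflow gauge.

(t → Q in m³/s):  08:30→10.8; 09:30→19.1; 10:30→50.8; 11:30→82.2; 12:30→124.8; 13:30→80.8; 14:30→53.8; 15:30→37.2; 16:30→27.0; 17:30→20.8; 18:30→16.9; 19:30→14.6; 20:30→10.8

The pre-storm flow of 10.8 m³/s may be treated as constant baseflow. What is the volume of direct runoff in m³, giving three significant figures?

Direct-runoff ordinates (Q − Q_b): 0.0, 8.3, 40.0, 71.4, 114.0, 70.0, 43.0, 26.4, 16.2, 10.0, 6.1, 3.8, 0.0 m³/s.
ΣQ_DR = 409.2 m³/s.
With Δt = 1 h = 3600 s, V = ΣQ_DR · Δt = 409.2 × 3600 = 1.47 × 10^6 m³.

V ≈ 1.47 × 10^6 m³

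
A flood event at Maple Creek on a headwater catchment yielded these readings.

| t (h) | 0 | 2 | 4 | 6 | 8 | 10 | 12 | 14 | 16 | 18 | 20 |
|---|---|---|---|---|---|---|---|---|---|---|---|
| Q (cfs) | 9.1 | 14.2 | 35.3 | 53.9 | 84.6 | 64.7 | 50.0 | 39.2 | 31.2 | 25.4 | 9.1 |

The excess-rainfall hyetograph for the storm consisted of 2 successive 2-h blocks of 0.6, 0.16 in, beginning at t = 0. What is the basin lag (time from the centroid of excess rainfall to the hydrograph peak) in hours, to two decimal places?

t_L ≈ 6.58 h

Centroid of excess rainfall: t_c = Σ P_i·t̄_i / ΣP_i = 1.4211 h (block centres at 1, 3 h).
Hydrograph peak occurs at t = 8 h, so basin lag t_L = 8 − 1.4211 = 6.58 h.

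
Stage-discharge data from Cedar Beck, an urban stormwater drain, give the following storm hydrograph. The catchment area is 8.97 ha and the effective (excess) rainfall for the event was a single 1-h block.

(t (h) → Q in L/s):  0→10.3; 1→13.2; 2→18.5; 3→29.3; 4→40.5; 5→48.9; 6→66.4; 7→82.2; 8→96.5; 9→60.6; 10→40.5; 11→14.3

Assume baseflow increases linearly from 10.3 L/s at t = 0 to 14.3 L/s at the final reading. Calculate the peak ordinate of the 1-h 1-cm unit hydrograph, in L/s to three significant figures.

Direct runoff: 0.00, 2.54, 7.47, 17.91, 28.75, 36.78, 53.92, 69.35, 83.29, 47.03, 26.56, 0.00 L/s; ΣQ_DR = 373.6 L/s, peak = 83.29 L/s.
Runoff depth d = ΣQ_DR·Δt / A = 373.6 × 3600 / (8.97 ha) = 14.99 mm.
The 1-cm UH is the DRH scaled by (10 mm)/d, so U_p = 83.29 × 10/14.99 = 55.5 L/s.

U_p ≈ 55.5 L/s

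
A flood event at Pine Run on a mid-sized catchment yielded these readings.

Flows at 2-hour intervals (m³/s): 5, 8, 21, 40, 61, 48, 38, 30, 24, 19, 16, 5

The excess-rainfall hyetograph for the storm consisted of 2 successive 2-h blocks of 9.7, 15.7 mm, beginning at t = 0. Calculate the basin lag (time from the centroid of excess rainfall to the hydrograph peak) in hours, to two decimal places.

Centroid of excess rainfall: t_c = Σ P_i·t̄_i / ΣP_i = 2.2362 h (block centres at 1, 3 h).
Hydrograph peak occurs at t = 8 h, so basin lag t_L = 8 − 2.2362 = 5.76 h.

t_L ≈ 5.76 h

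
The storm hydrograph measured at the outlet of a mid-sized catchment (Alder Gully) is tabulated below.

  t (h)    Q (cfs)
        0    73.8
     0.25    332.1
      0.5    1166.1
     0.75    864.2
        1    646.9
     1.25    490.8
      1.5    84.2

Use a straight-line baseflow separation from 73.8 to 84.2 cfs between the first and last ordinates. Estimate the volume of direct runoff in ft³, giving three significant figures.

V ≈ 2.79 × 10^6 ft³

Direct-runoff ordinates (Q − Q_b): 0.00, 256.57, 1088.83, 785.20, 566.17, 408.33, 0.00 cfs.
ΣQ_DR = 3105 cfs.
With Δt = 0.25 h = 900 s, V = ΣQ_DR · Δt = 3105 × 900 = 2.79 × 10^6 ft³.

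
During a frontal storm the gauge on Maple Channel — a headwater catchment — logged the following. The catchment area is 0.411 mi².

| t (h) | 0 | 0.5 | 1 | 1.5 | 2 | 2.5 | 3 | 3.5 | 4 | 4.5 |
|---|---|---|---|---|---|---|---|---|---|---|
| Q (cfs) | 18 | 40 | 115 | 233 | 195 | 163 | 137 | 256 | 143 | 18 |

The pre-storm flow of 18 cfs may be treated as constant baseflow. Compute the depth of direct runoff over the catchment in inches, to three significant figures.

d ≈ 2.15 in

Direct runoff: 0.0, 22.0, 97.0, 215.0, 177.0, 145.0, 119.0, 238.0, 125.0, 0.0 cfs; ΣQ_DR = 1138 cfs.
V = ΣQ_DR · Δt = 1138 × 1800 s = 2.048 × 10^6 ft³.
Over A = 0.411 mi², depth = V / A = 2.15 in.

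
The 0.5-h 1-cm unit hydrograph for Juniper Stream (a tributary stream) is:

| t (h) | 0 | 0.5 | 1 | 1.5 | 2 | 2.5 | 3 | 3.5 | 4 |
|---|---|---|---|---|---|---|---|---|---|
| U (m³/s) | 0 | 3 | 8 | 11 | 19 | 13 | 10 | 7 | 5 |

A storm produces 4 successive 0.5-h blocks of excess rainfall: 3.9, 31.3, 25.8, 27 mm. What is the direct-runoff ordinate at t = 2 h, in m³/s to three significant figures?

By discrete convolution, Q_j = Σ (P_i / 10 mm) · U_{j−i}.
At t = 2 h (j=4): Q = (3.9/10)·19 + (31.3/10)·11 + (25.8/10)·8 + (27/10)·3 = 70.6 m³/s.

Q ≈ 70.6 m³/s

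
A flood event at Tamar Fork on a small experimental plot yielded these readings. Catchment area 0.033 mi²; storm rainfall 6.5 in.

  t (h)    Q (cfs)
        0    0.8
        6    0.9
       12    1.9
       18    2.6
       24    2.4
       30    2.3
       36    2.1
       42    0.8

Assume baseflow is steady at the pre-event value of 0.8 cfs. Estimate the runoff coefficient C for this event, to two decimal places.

C ≈ 0.32

ΣQ_DR = 7.400 cfs; V = ΣQ_DR·Δt = 1.598 × 10^5 ft³.
Runoff depth d = V / A = 2.085 in.
C = d / P = 2.085 / 6.5 = 0.32.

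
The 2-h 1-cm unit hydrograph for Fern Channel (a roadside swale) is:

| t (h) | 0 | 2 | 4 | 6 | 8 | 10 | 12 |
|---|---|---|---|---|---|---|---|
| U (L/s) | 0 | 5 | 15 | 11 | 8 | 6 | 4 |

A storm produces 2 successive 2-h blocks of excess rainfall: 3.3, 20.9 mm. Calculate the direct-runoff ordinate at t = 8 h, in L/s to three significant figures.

Q ≈ 25.6 L/s

By discrete convolution, Q_j = Σ (P_i / 10 mm) · U_{j−i}.
At t = 8 h (j=4): Q = (3.3/10)·8 + (20.9/10)·11 = 25.6 L/s.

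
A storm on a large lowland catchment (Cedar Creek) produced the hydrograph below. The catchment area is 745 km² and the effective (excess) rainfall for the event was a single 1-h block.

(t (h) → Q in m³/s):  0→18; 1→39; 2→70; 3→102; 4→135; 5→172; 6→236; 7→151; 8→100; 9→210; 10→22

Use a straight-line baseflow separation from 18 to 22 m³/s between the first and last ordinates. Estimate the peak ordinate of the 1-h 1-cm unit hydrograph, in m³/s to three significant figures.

Direct runoff: 0.00, 20.60, 51.20, 82.80, 115.40, 152.00, 215.60, 130.20, 78.80, 188.40, 0.00 m³/s; ΣQ_DR = 1035 m³/s, peak = 215.60 m³/s.
Runoff depth d = ΣQ_DR·Δt / A = 1035 × 3600 / (745 km²) = 5.001 mm.
The 1-cm UH is the DRH scaled by (10 mm)/d, so U_p = 215.60 × 10/5.001 = 431 m³/s.

U_p ≈ 431 m³/s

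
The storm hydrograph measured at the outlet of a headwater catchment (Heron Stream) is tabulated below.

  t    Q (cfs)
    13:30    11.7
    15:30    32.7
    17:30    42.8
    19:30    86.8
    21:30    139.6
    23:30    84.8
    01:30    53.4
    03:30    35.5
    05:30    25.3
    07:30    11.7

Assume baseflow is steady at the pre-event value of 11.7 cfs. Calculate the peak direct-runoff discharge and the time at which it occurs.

Q_p = 127.9 cfs at t = 21:30

Subtracting baseflow gives direct-runoff ordinates: 0.0, 21.0, 31.1, 75.1, 127.9, 73.1, 41.7, 23.8, 13.6, 0.0 cfs.
The maximum is 127.9 cfs, occurring at the reading for t = 21:30.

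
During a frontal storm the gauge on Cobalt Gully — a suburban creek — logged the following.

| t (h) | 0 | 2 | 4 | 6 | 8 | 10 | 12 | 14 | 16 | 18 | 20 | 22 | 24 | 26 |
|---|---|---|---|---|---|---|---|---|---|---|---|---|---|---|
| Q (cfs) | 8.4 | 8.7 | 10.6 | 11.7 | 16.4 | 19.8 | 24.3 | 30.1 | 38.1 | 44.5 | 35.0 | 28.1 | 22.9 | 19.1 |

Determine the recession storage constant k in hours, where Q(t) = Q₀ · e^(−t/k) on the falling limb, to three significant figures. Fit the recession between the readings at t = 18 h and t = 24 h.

On the falling limb, Q drops from 44.5 to 22.9 cfs between t = 18 h and t = 24 h (Δt = 6 h).
k = −Δt / ln(Q₂/Q₁) = −6 / ln(22.9/44.5) = 9.03 h.

k ≈ 9.03 h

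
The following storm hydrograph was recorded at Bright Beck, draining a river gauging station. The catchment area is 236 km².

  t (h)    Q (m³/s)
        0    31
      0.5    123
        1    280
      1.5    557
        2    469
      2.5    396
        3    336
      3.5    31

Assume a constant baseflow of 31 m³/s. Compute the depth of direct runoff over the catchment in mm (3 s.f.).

d ≈ 15.1 mm

Direct runoff: 0.0, 92.0, 249.0, 526.0, 438.0, 365.0, 305.0, 0.0 m³/s; ΣQ_DR = 1975 m³/s.
V = ΣQ_DR · Δt = 1975 × 1800 s = 3.555 × 10^6 m³.
Over A = 236 km², depth = V / A = 15.1 mm.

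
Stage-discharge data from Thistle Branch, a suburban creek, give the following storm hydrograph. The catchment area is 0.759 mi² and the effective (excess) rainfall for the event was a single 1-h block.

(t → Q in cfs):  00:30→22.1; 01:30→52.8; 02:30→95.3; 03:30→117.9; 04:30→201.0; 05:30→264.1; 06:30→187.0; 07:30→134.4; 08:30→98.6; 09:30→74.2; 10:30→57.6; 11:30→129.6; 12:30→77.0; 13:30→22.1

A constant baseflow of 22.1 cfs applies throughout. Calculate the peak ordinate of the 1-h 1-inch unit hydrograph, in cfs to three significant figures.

U_p ≈ 96.8 cfs

Direct runoff: 0.0, 30.7, 73.2, 95.8, 178.9, 242.0, 164.9, 112.3, 76.5, 52.1, 35.5, 107.5, 54.9, 0.0 cfs; ΣQ_DR = 1224 cfs, peak = 242.0 cfs.
Runoff depth d = ΣQ_DR·Δt / A = 1224 × 3600 / (0.759 mi²) = 2.500 in.
The 1-inch UH is the DRH scaled by (1 in)/d, so U_p = 242.0 × 1/2.500 = 96.8 cfs.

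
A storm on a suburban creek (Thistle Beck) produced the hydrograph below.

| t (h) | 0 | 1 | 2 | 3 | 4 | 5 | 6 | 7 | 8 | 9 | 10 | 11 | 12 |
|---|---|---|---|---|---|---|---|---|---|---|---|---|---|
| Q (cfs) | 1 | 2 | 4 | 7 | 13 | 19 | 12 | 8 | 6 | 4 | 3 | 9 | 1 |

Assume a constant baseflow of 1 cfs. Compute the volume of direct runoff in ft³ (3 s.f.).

Direct-runoff ordinates (Q − Q_b): 0.0, 1.0, 3.0, 6.0, 12.0, 18.0, 11.0, 7.0, 5.0, 3.0, 2.0, 8.0, 0.0 cfs.
ΣQ_DR = 76.00 cfs.
With Δt = 1 h = 3600 s, V = ΣQ_DR · Δt = 76.00 × 3600 = 2.74 × 10^5 ft³.

V ≈ 2.74 × 10^5 ft³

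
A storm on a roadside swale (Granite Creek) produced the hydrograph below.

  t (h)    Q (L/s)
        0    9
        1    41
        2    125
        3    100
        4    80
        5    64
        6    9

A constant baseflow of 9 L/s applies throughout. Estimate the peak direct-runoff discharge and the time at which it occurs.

Q_p = 116.0 L/s at t = 2 h

Subtracting baseflow gives direct-runoff ordinates: 0.0, 32.0, 116.0, 91.0, 71.0, 55.0, 0.0 L/s.
The maximum is 116.0 L/s, occurring at the reading for t = 2 h.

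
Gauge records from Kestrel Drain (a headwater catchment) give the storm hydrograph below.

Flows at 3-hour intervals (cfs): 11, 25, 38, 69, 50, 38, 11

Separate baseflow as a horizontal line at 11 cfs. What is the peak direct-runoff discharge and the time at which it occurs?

Q_p = 58.0 cfs at t = 9 h

Subtracting baseflow gives direct-runoff ordinates: 0.0, 14.0, 27.0, 58.0, 39.0, 27.0, 0.0 cfs.
The maximum is 58.0 cfs, occurring at the reading for t = 9 h.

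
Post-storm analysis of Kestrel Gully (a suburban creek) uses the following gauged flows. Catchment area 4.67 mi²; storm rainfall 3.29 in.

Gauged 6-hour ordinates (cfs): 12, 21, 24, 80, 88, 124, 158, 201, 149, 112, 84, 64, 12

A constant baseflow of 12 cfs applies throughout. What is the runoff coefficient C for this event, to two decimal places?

C ≈ 0.59

ΣQ_DR = 973.0 cfs; V = ΣQ_DR·Δt = 2.102 × 10^7 ft³.
Runoff depth d = V / A = 1.937 in.
C = d / P = 1.937 / 3.29 = 0.59.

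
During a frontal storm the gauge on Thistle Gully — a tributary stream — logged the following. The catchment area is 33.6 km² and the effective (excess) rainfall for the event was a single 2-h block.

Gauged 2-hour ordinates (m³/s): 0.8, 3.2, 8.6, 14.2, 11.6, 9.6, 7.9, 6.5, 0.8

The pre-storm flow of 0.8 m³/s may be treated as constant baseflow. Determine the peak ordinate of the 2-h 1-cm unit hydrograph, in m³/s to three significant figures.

Direct runoff: 0.0, 2.4, 7.8, 13.4, 10.8, 8.8, 7.1, 5.7, 0.0 m³/s; ΣQ_DR = 56.00 m³/s, peak = 13.4 m³/s.
Runoff depth d = ΣQ_DR·Δt / A = 56.00 × 7200 / (33.6 km²) = 12.00 mm.
The 1-cm UH is the DRH scaled by (10 mm)/d, so U_p = 13.4 × 10/12.00 = 11.2 m³/s.

U_p ≈ 11.2 m³/s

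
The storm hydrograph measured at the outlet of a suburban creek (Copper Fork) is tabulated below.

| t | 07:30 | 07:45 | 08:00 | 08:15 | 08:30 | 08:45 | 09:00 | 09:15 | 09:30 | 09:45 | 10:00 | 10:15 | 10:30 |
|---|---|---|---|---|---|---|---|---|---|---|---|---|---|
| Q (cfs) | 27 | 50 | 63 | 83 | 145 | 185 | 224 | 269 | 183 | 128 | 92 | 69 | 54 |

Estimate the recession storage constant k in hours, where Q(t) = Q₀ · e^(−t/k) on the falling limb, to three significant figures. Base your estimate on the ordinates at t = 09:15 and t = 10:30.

On the falling limb, Q drops from 269 to 54 cfs between t = 09:15 and t = 10:30 (Δt = 1.25 h).
k = −Δt / ln(Q₂/Q₁) = −1.25 / ln(54/269) = 0.778 h.

k ≈ 0.778 h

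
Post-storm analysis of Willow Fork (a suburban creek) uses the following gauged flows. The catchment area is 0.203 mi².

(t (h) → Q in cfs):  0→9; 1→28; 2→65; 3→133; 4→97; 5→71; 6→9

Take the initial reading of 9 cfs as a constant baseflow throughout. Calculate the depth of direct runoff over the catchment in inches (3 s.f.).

d ≈ 2.66 in

Direct runoff: 0.0, 19.0, 56.0, 124.0, 88.0, 62.0, 0.0 cfs; ΣQ_DR = 349.0 cfs.
V = ΣQ_DR · Δt = 349.0 × 3600 s = 1.256 × 10^6 ft³.
Over A = 0.203 mi², depth = V / A = 2.66 in.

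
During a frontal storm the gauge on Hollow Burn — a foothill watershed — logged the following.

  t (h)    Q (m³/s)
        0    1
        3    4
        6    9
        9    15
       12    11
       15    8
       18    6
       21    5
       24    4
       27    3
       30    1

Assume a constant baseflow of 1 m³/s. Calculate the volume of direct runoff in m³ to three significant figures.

Direct-runoff ordinates (Q − Q_b): 0.0, 3.0, 8.0, 14.0, 10.0, 7.0, 5.0, 4.0, 3.0, 2.0, 0.0 m³/s.
ΣQ_DR = 56.00 m³/s.
With Δt = 3 h = 10800 s, V = ΣQ_DR · Δt = 56.00 × 10800 = 6.05 × 10^5 m³.

V ≈ 6.05 × 10^5 m³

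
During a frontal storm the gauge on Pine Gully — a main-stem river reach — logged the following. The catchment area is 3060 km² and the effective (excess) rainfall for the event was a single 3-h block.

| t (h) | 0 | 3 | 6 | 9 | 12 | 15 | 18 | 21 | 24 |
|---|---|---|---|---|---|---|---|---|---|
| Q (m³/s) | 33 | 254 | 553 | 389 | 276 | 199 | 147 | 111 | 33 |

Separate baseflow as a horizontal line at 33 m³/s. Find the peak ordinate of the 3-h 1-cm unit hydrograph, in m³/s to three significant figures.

Direct runoff: 0.0, 221.0, 520.0, 356.0, 243.0, 166.0, 114.0, 78.0, 0.0 m³/s; ΣQ_DR = 1698 m³/s, peak = 520.0 m³/s.
Runoff depth d = ΣQ_DR·Δt / A = 1698 × 10800 / (3060 km²) = 5.993 mm.
The 1-cm UH is the DRH scaled by (10 mm)/d, so U_p = 520.0 × 10/5.993 = 868 m³/s.

U_p ≈ 868 m³/s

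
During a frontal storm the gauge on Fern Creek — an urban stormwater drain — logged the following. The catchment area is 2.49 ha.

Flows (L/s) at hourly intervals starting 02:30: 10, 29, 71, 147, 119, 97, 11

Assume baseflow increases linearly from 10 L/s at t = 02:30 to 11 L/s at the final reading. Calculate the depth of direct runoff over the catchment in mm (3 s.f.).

d ≈ 59.3 mm

Direct runoff: 0.00, 18.83, 60.67, 136.50, 108.33, 86.17, 0.00 L/s; ΣQ_DR = 410.5 L/s.
V = ΣQ_DR · Δt = 410.5 × 3600 s = 1.478 × 10^6 L.
Over A = 2.49 ha, depth = V / A = 59.3 mm.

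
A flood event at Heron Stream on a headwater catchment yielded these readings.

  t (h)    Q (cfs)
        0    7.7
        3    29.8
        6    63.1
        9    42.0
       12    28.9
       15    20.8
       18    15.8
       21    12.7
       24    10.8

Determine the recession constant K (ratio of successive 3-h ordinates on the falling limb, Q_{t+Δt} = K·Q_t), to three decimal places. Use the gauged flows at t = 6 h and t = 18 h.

K ≈ 0.707

Using the recession-limb readings at t = 6 h and t = 18 h: Q falls from 63.1 to 15.8 cfs over 4 intervals.
K = (Q₂/Q₁)^(1/4) = (15.8/63.1)^(1/4) = 0.707.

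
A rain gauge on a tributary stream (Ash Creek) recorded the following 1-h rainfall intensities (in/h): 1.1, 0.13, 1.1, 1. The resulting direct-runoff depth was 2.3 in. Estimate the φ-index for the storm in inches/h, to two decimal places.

φ ≈ 0.30 in/h

Only the 3 blocks with intensity above φ contribute runoff: 1.1, 1.1, 1 in/h.
Σ(I−φ)·Δt = d  ⇒  (1.1+1.1+1 − 3φ)·1 = 2.3
φ = (3.200 − 2.3/1) / 3 = 0.30 in/h.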